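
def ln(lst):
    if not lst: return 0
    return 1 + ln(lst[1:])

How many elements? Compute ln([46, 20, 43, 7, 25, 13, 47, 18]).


ln([46, 20, 43, 7, 25, 13, 47, 18]) = 1 + ln([20, 43, 7, 25, 13, 47, 18])
ln([20, 43, 7, 25, 13, 47, 18]) = 1 + ln([43, 7, 25, 13, 47, 18])
ln([43, 7, 25, 13, 47, 18]) = 1 + ln([7, 25, 13, 47, 18])
ln([7, 25, 13, 47, 18]) = 1 + ln([25, 13, 47, 18])
ln([25, 13, 47, 18]) = 1 + ln([13, 47, 18])
ln([13, 47, 18]) = 1 + ln([47, 18])
ln([47, 18]) = 1 + ln([18])
ln([18]) = 1 + ln([])
ln([]) = 0  (base case)
Unwinding: 1 + 1 + 1 + 1 + 1 + 1 + 1 + 1 + 0 = 8

8


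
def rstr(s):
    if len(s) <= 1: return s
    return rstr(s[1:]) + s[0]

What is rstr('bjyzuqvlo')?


rstr('bjyzuqvlo') = rstr('jyzuqvlo') + 'b'
rstr('jyzuqvlo') = rstr('yzuqvlo') + 'j'
rstr('yzuqvlo') = rstr('zuqvlo') + 'y'
rstr('zuqvlo') = rstr('uqvlo') + 'z'
rstr('uqvlo') = rstr('qvlo') + 'u'
rstr('qvlo') = rstr('vlo') + 'q'
rstr('vlo') = rstr('lo') + 'v'
rstr('lo') = rstr('o') + 'l'
rstr('o') = 'o'  (base case)
Concatenating: 'o' + 'l' + 'v' + 'q' + 'u' + 'z' + 'y' + 'j' + 'b' = 'olvquzyjb'

olvquzyjb


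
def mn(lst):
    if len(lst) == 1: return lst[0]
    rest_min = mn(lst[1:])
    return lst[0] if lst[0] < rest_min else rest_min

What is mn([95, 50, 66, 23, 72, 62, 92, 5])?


mn([95, 50, 66, 23, 72, 62, 92, 5]): compare 95 with mn([50, 66, 23, 72, 62, 92, 5])
mn([50, 66, 23, 72, 62, 92, 5]): compare 50 with mn([66, 23, 72, 62, 92, 5])
mn([66, 23, 72, 62, 92, 5]): compare 66 with mn([23, 72, 62, 92, 5])
mn([23, 72, 62, 92, 5]): compare 23 with mn([72, 62, 92, 5])
mn([72, 62, 92, 5]): compare 72 with mn([62, 92, 5])
mn([62, 92, 5]): compare 62 with mn([92, 5])
mn([92, 5]): compare 92 with mn([5])
mn([5]) = 5  (base case)
Compare 92 with 5 -> 5
Compare 62 with 5 -> 5
Compare 72 with 5 -> 5
Compare 23 with 5 -> 5
Compare 66 with 5 -> 5
Compare 50 with 5 -> 5
Compare 95 with 5 -> 5

5


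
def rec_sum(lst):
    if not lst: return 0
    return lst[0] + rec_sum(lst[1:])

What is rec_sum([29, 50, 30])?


rec_sum([29, 50, 30]) = 29 + rec_sum([50, 30])
rec_sum([50, 30]) = 50 + rec_sum([30])
rec_sum([30]) = 30 + rec_sum([])
rec_sum([]) = 0  (base case)
Total: 29 + 50 + 30 + 0 = 109

109


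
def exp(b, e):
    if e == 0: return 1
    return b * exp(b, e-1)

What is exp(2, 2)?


exp(2, 2)
= 2 * exp(2, 1)
= 2 * 2 * exp(2, 0)
= 2 * 2 * 1
= 4

4


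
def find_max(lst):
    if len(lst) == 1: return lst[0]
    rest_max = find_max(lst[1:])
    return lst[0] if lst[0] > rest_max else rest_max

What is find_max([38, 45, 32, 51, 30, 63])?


find_max([38, 45, 32, 51, 30, 63]): compare 38 with find_max([45, 32, 51, 30, 63])
find_max([45, 32, 51, 30, 63]): compare 45 with find_max([32, 51, 30, 63])
find_max([32, 51, 30, 63]): compare 32 with find_max([51, 30, 63])
find_max([51, 30, 63]): compare 51 with find_max([30, 63])
find_max([30, 63]): compare 30 with find_max([63])
find_max([63]) = 63  (base case)
Compare 30 with 63 -> 63
Compare 51 with 63 -> 63
Compare 32 with 63 -> 63
Compare 45 with 63 -> 63
Compare 38 with 63 -> 63

63


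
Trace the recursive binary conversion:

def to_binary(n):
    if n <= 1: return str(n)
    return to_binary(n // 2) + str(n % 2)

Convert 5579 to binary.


to_binary(5579) = to_binary(2789) + '1'
to_binary(2789) = to_binary(1394) + '1'
to_binary(1394) = to_binary(697) + '0'
to_binary(697) = to_binary(348) + '1'
to_binary(348) = to_binary(174) + '0'
to_binary(174) = to_binary(87) + '0'
to_binary(87) = to_binary(43) + '1'
to_binary(43) = to_binary(21) + '1'
to_binary(21) = to_binary(10) + '1'
to_binary(10) = to_binary(5) + '0'
to_binary(5) = to_binary(2) + '1'
to_binary(2) = to_binary(1) + '0'
to_binary(1) = '1'  (base case)
Concatenating: '1' + '0' + '1' + '0' + '1' + '1' + '1' + '0' + '0' + '1' + '0' + '1' + '1' = '1010111001011'

1010111001011


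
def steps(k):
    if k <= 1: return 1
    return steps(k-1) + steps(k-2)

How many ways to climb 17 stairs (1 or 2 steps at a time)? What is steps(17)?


Building up from base cases:
steps(0) = 1
steps(1) = 1
steps(2) = steps(1) + steps(0) = 1 + 1 = 2
steps(3) = steps(2) + steps(1) = 2 + 1 = 3
steps(4) = steps(3) + steps(2) = 3 + 2 = 5
steps(5) = steps(4) + steps(3) = 5 + 3 = 8
steps(6) = steps(5) + steps(4) = 8 + 5 = 13
steps(7) = steps(6) + steps(5) = 13 + 8 = 21
steps(8) = steps(7) + steps(6) = 21 + 13 = 34
steps(9) = steps(8) + steps(7) = 34 + 21 = 55
steps(10) = steps(9) + steps(8) = 55 + 34 = 89
steps(11) = steps(10) + steps(9) = 89 + 55 = 144
steps(12) = steps(11) + steps(10) = 144 + 89 = 233
steps(13) = steps(12) + steps(11) = 233 + 144 = 377
steps(14) = steps(13) + steps(12) = 377 + 233 = 610
steps(15) = steps(14) + steps(13) = 610 + 377 = 987
steps(16) = steps(15) + steps(14) = 987 + 610 = 1597
steps(17) = steps(16) + steps(15) = 1597 + 987 = 2584

2584


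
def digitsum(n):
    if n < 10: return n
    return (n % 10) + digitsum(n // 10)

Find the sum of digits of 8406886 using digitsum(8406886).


digitsum(8406886) = 6 + digitsum(840688)
digitsum(840688) = 8 + digitsum(84068)
digitsum(84068) = 8 + digitsum(8406)
digitsum(8406) = 6 + digitsum(840)
digitsum(840) = 0 + digitsum(84)
digitsum(84) = 4 + digitsum(8)
digitsum(8) = 8  (base case)
Total: 6 + 8 + 8 + 6 + 0 + 4 + 8 = 40

40


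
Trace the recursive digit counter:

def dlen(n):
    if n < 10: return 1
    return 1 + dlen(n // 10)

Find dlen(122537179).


dlen(122537179) = 1 + dlen(12253717)
dlen(12253717) = 1 + dlen(1225371)
dlen(1225371) = 1 + dlen(122537)
dlen(122537) = 1 + dlen(12253)
dlen(12253) = 1 + dlen(1225)
dlen(1225) = 1 + dlen(122)
dlen(122) = 1 + dlen(12)
dlen(12) = 1 + dlen(1)
dlen(1) = 1  (base case: 1 < 10)
Unwinding: 1 + 1 + 1 + 1 + 1 + 1 + 1 + 1 + 1 = 9

9


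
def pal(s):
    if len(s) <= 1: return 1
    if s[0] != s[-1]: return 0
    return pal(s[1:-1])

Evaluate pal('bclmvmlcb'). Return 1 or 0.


pal('bclmvmlcb'): s[0]='b' == s[-1]='b' -> check pal('clmvmlc')
pal('clmvmlc'): s[0]='c' == s[-1]='c' -> check pal('lmvml')
pal('lmvml'): s[0]='l' == s[-1]='l' -> check pal('mvm')
pal('mvm'): s[0]='m' == s[-1]='m' -> check pal('v')
pal('v'): len <= 1 -> return 1  (base case)
Result: 1 (palindrome)

1


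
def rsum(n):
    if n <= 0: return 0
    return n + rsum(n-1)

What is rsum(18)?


rsum(18)
= 18 + 17 + 16 + 15 + 14 + 13 + 12 + 11 + 10 + 9 + 8 + 7 + 6 + 5 + 4 + 3 + 2 + 1 + rsum(0)
= 18 + 17 + 16 + 15 + 14 + 13 + 12 + 11 + 10 + 9 + 8 + 7 + 6 + 5 + 4 + 3 + 2 + 1 + 0
= 171

171


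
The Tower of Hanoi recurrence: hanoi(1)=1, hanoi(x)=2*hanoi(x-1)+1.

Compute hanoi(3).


hanoi(3) = 2 * hanoi(2) + 1
hanoi(2) = 2 * hanoi(1) + 1
hanoi(1) = 1  (base case)
hanoi(2) = 2 * 1 + 1 = 3
hanoi(3) = 2 * 3 + 1 = 7

7


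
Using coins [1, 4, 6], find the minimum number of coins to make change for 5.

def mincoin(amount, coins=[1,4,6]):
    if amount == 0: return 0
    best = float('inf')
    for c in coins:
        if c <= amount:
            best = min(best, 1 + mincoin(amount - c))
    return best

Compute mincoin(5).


Building up with DP:
mincoin(0) = 0
mincoin(1) = min(1+mincoin(0)=1+0=1) = 1
mincoin(2) = min(1+mincoin(1)=1+1=2) = 2
mincoin(3) = min(1+mincoin(2)=1+2=3) = 3
mincoin(4) = min(1+mincoin(3)=1+3=4, 1+mincoin(0)=1+0=1) = 1
mincoin(5) = min(1+mincoin(4)=1+1=2, 1+mincoin(1)=1+1=2) = 2

2


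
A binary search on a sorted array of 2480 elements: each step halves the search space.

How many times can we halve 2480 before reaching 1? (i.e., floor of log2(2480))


2480 / 2 = 1240
1240 / 2 = 620
620 / 2 = 310
310 / 2 = 155
155 / 2 = 77
77 / 2 = 38
38 / 2 = 19
19 / 2 = 9
9 / 2 = 4
4 / 2 = 2
2 / 2 = 1
Reached 1 after 11 halvings

11


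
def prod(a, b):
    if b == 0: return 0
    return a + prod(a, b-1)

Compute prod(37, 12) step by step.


prod(37, 12) = 37 + prod(37, 11)
prod(37, 11) = 37 + prod(37, 10)
prod(37, 10) = 37 + prod(37, 9)
prod(37, 9) = 37 + prod(37, 8)
prod(37, 8) = 37 + prod(37, 7)
prod(37, 7) = 37 + prod(37, 6)
prod(37, 6) = 37 + prod(37, 5)
prod(37, 5) = 37 + prod(37, 4)
prod(37, 4) = 37 + prod(37, 3)
prod(37, 3) = 37 + prod(37, 2)
prod(37, 2) = 37 + prod(37, 1)
prod(37, 1) = 37 + prod(37, 0)
prod(37, 0) = 0  (base case)
Total: 37 + 37 + 37 + 37 + 37 + 37 + 37 + 37 + 37 + 37 + 37 + 37 + 0 = 444

444


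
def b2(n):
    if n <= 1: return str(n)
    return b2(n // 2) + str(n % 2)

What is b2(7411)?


b2(7411) = b2(3705) + '1'
b2(3705) = b2(1852) + '1'
b2(1852) = b2(926) + '0'
b2(926) = b2(463) + '0'
b2(463) = b2(231) + '1'
b2(231) = b2(115) + '1'
b2(115) = b2(57) + '1'
b2(57) = b2(28) + '1'
b2(28) = b2(14) + '0'
b2(14) = b2(7) + '0'
b2(7) = b2(3) + '1'
b2(3) = b2(1) + '1'
b2(1) = '1'  (base case)
Concatenating: '1' + '1' + '1' + '0' + '0' + '1' + '1' + '1' + '1' + '0' + '0' + '1' + '1' = '1110011110011'

1110011110011


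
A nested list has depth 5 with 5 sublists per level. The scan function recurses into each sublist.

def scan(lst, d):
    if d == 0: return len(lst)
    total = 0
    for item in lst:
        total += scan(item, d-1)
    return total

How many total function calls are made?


At depth 0 (root): 1 call
At depth 1: each of 1 parents calls scan on 5 children = 5 calls
At depth 2: each of 5 parents calls scan on 5 children = 25 calls
At depth 3: each of 25 parents calls scan on 5 children = 125 calls
At depth 4: each of 125 parents calls scan on 5 children = 625 calls
At depth 5: each of 625 parents calls scan on 5 children = 3125 calls
Total: 1 + 5 + 25 + 125 + 625 + 3125 = 3906

3906


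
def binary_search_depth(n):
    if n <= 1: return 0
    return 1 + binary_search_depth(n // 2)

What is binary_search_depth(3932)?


3932 / 2 = 1966
1966 / 2 = 983
983 / 2 = 491
491 / 2 = 245
245 / 2 = 122
122 / 2 = 61
61 / 2 = 30
30 / 2 = 15
15 / 2 = 7
7 / 2 = 3
3 / 2 = 1
Reached 1 after 11 halvings

11


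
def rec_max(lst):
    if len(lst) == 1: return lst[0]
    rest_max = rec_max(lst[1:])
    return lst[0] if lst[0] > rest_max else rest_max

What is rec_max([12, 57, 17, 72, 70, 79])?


rec_max([12, 57, 17, 72, 70, 79]): compare 12 with rec_max([57, 17, 72, 70, 79])
rec_max([57, 17, 72, 70, 79]): compare 57 with rec_max([17, 72, 70, 79])
rec_max([17, 72, 70, 79]): compare 17 with rec_max([72, 70, 79])
rec_max([72, 70, 79]): compare 72 with rec_max([70, 79])
rec_max([70, 79]): compare 70 with rec_max([79])
rec_max([79]) = 79  (base case)
Compare 70 with 79 -> 79
Compare 72 with 79 -> 79
Compare 17 with 79 -> 79
Compare 57 with 79 -> 79
Compare 12 with 79 -> 79

79


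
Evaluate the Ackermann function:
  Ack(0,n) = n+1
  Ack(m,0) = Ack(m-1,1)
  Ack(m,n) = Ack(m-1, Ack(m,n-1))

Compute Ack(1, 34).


Ack(1, 34) = Ack(0, Ack(1, 33))
  Ack(1, 33) = Ack(0, Ack(1, 32))
    Ack(1, 32) = Ack(0, Ack(1, 31))
      Ack(1, 31) = Ack(0, Ack(1, 30))
        Ack(1, 30) = Ack(0, Ack(1, 29))
          Ack(1, 29) = Ack(0, Ack(1, 28))
          Ack(1, 28) = Ack(0, Ack(1, 27))
          Ack(1, 27) = Ack(0, Ack(1, 26))
          Ack(1, 26) = Ack(0, Ack(1, 25))
          Ack(1, 25) = Ack(0, Ack(1, 24))
          Ack(1, 24) = Ack(0, Ack(1, 23))
          Ack(1, 23) = Ack(0, Ack(1, 22))
          Ack(1, 22) = Ack(0, Ack(1, 21))
          Ack(1, 21) = Ack(0, Ack(1, 20))
          Ack(1, 20) = Ack(0, Ack(1, 19))
          Ack(1, 19) = Ack(0, Ack(1, 18))
          Ack(1, 18) = Ack(0, Ack(1, 17))
          Ack(1, 17) = Ack(0, Ack(1, 16))
          Ack(1, 16) = Ack(0, Ack(1, 15))
          Ack(1, 15) = Ack(0, Ack(1, 14))
          Ack(1, 14) = Ack(0, Ack(1, 13))
          Ack(1, 13) = Ack(0, Ack(1, 12))
          Ack(1, 12) = Ack(0, Ack(1, 11))
          Ack(1, 11) = Ack(0, Ack(1, 10))
          Ack(1, 10) = Ack(0, Ack(1, 9))
... (trace truncated)
Result: Ack(1, 34) = 36

36


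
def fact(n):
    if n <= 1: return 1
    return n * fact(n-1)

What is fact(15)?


fact(15)
= 15 * fact(14)
= 15 * 14 * fact(13)
= 15 * 14 * 13 * fact(12)
= 15 * 14 * 13 * 12 * fact(11)
= 15 * 14 * 13 * 12 * 11 * fact(10)
= 15 * 14 * 13 * 12 * 11 * 10 * fact(9)
= 15 * 14 * 13 * 12 * 11 * 10 * 9 * fact(8)
= 15 * 14 * 13 * 12 * 11 * 10 * 9 * 8 * fact(7)
= 15 * 14 * 13 * 12 * 11 * 10 * 9 * 8 * 7 * fact(6)
= 15 * 14 * 13 * 12 * 11 * 10 * 9 * 8 * 7 * 6 * fact(5)
= 15 * 14 * 13 * 12 * 11 * 10 * 9 * 8 * 7 * 6 * 5 * fact(4)
= 15 * 14 * 13 * 12 * 11 * 10 * 9 * 8 * 7 * 6 * 5 * 4 * fact(3)
= 15 * 14 * 13 * 12 * 11 * 10 * 9 * 8 * 7 * 6 * 5 * 4 * 3 * fact(2)
= 15 * 14 * 13 * 12 * 11 * 10 * 9 * 8 * 7 * 6 * 5 * 4 * 3 * 2 * fact(1)
= 15 * 14 * 13 * 12 * 11 * 10 * 9 * 8 * 7 * 6 * 5 * 4 * 3 * 2 * 1
= 1307674368000

1307674368000


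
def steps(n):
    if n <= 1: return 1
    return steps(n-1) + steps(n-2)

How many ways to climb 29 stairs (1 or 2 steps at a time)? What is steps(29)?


Building up from base cases:
steps(0) = 1
steps(1) = 1
steps(2) = steps(1) + steps(0) = 1 + 1 = 2
steps(3) = steps(2) + steps(1) = 2 + 1 = 3
steps(4) = steps(3) + steps(2) = 3 + 2 = 5
steps(5) = steps(4) + steps(3) = 5 + 3 = 8
steps(6) = steps(5) + steps(4) = 8 + 5 = 13
steps(7) = steps(6) + steps(5) = 13 + 8 = 21
steps(8) = steps(7) + steps(6) = 21 + 13 = 34
steps(9) = steps(8) + steps(7) = 34 + 21 = 55
steps(10) = steps(9) + steps(8) = 55 + 34 = 89
steps(11) = steps(10) + steps(9) = 89 + 55 = 144
steps(12) = steps(11) + steps(10) = 144 + 89 = 233
steps(13) = steps(12) + steps(11) = 233 + 144 = 377
steps(14) = steps(13) + steps(12) = 377 + 233 = 610
steps(15) = steps(14) + steps(13) = 610 + 377 = 987
steps(16) = steps(15) + steps(14) = 987 + 610 = 1597
steps(17) = steps(16) + steps(15) = 1597 + 987 = 2584
steps(18) = steps(17) + steps(16) = 2584 + 1597 = 4181
steps(19) = steps(18) + steps(17) = 4181 + 2584 = 6765
steps(20) = steps(19) + steps(18) = 6765 + 4181 = 10946
steps(21) = steps(20) + steps(19) = 10946 + 6765 = 17711
steps(22) = steps(21) + steps(20) = 17711 + 10946 = 28657
steps(23) = steps(22) + steps(21) = 28657 + 17711 = 46368
steps(24) = steps(23) + steps(22) = 46368 + 28657 = 75025
steps(25) = steps(24) + steps(23) = 75025 + 46368 = 121393
steps(26) = steps(25) + steps(24) = 121393 + 75025 = 196418
steps(27) = steps(26) + steps(25) = 196418 + 121393 = 317811
steps(28) = steps(27) + steps(26) = 317811 + 196418 = 514229
steps(29) = steps(28) + steps(27) = 514229 + 317811 = 832040

832040


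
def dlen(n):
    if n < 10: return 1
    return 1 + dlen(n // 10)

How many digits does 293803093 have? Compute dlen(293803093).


dlen(293803093) = 1 + dlen(29380309)
dlen(29380309) = 1 + dlen(2938030)
dlen(2938030) = 1 + dlen(293803)
dlen(293803) = 1 + dlen(29380)
dlen(29380) = 1 + dlen(2938)
dlen(2938) = 1 + dlen(293)
dlen(293) = 1 + dlen(29)
dlen(29) = 1 + dlen(2)
dlen(2) = 1  (base case: 2 < 10)
Unwinding: 1 + 1 + 1 + 1 + 1 + 1 + 1 + 1 + 1 = 9

9


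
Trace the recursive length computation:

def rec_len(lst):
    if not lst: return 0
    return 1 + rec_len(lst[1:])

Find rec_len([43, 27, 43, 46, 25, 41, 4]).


rec_len([43, 27, 43, 46, 25, 41, 4]) = 1 + rec_len([27, 43, 46, 25, 41, 4])
rec_len([27, 43, 46, 25, 41, 4]) = 1 + rec_len([43, 46, 25, 41, 4])
rec_len([43, 46, 25, 41, 4]) = 1 + rec_len([46, 25, 41, 4])
rec_len([46, 25, 41, 4]) = 1 + rec_len([25, 41, 4])
rec_len([25, 41, 4]) = 1 + rec_len([41, 4])
rec_len([41, 4]) = 1 + rec_len([4])
rec_len([4]) = 1 + rec_len([])
rec_len([]) = 0  (base case)
Unwinding: 1 + 1 + 1 + 1 + 1 + 1 + 1 + 0 = 7

7


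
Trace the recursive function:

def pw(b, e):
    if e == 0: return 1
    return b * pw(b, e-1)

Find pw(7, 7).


pw(7, 7)
= 7 * pw(7, 6)
= 7 * 7 * pw(7, 5)
= 7 * 7 * 7 * pw(7, 4)
= 7 * 7 * 7 * 7 * pw(7, 3)
= 7 * 7 * 7 * 7 * 7 * pw(7, 2)
= 7 * 7 * 7 * 7 * 7 * 7 * pw(7, 1)
= 7 * 7 * 7 * 7 * 7 * 7 * 7 * pw(7, 0)
= 7 * 7 * 7 * 7 * 7 * 7 * 7 * 1
= 823543

823543


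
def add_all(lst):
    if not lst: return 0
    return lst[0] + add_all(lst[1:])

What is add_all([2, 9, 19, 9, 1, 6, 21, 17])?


add_all([2, 9, 19, 9, 1, 6, 21, 17]) = 2 + add_all([9, 19, 9, 1, 6, 21, 17])
add_all([9, 19, 9, 1, 6, 21, 17]) = 9 + add_all([19, 9, 1, 6, 21, 17])
add_all([19, 9, 1, 6, 21, 17]) = 19 + add_all([9, 1, 6, 21, 17])
add_all([9, 1, 6, 21, 17]) = 9 + add_all([1, 6, 21, 17])
add_all([1, 6, 21, 17]) = 1 + add_all([6, 21, 17])
add_all([6, 21, 17]) = 6 + add_all([21, 17])
add_all([21, 17]) = 21 + add_all([17])
add_all([17]) = 17 + add_all([])
add_all([]) = 0  (base case)
Total: 2 + 9 + 19 + 9 + 1 + 6 + 21 + 17 + 0 = 84

84


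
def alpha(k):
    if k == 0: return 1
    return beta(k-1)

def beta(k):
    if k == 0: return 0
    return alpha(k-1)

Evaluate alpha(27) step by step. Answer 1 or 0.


alpha(27) = beta(26)
beta(26) = alpha(25)
alpha(25) = beta(24)
beta(24) = alpha(23)
alpha(23) = beta(22)
beta(22) = alpha(21)
alpha(21) = beta(20)
beta(20) = alpha(19)
alpha(19) = beta(18)
beta(18) = alpha(17)
alpha(17) = beta(16)
beta(16) = alpha(15)
alpha(15) = beta(14)
beta(14) = alpha(13)
alpha(13) = beta(12)
beta(12) = alpha(11)
alpha(11) = beta(10)
beta(10) = alpha(9)
alpha(9) = beta(8)
beta(8) = alpha(7)
alpha(7) = beta(6)
beta(6) = alpha(5)
alpha(5) = beta(4)
beta(4) = alpha(3)
alpha(3) = beta(2)
beta(2) = alpha(1)
alpha(1) = beta(0)
beta(0) = 0  (base case)
Result: 0

0


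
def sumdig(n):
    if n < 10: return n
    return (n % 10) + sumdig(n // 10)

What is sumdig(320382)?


sumdig(320382) = 2 + sumdig(32038)
sumdig(32038) = 8 + sumdig(3203)
sumdig(3203) = 3 + sumdig(320)
sumdig(320) = 0 + sumdig(32)
sumdig(32) = 2 + sumdig(3)
sumdig(3) = 3  (base case)
Total: 2 + 8 + 3 + 0 + 2 + 3 = 18

18


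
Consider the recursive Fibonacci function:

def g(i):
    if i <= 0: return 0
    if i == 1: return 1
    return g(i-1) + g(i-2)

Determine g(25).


Computing g(25) bottom-up:
g(0) = 0
g(1) = 1
g(2) = g(1) + g(0) = 1 + 0 = 1
g(3) = g(2) + g(1) = 1 + 1 = 2
g(4) = g(3) + g(2) = 2 + 1 = 3
g(5) = g(4) + g(3) = 3 + 2 = 5
g(6) = g(5) + g(4) = 5 + 3 = 8
g(7) = g(6) + g(5) = 8 + 5 = 13
g(8) = g(7) + g(6) = 13 + 8 = 21
g(9) = g(8) + g(7) = 21 + 13 = 34
g(10) = g(9) + g(8) = 34 + 21 = 55
g(11) = g(10) + g(9) = 55 + 34 = 89
g(12) = g(11) + g(10) = 89 + 55 = 144
g(13) = g(12) + g(11) = 144 + 89 = 233
g(14) = g(13) + g(12) = 233 + 144 = 377
g(15) = g(14) + g(13) = 377 + 233 = 610
g(16) = g(15) + g(14) = 610 + 377 = 987
g(17) = g(16) + g(15) = 987 + 610 = 1597
g(18) = g(17) + g(16) = 1597 + 987 = 2584
g(19) = g(18) + g(17) = 2584 + 1597 = 4181
g(20) = g(19) + g(18) = 4181 + 2584 = 6765
g(21) = g(20) + g(19) = 6765 + 4181 = 10946
g(22) = g(21) + g(20) = 10946 + 6765 = 17711
g(23) = g(22) + g(21) = 17711 + 10946 = 28657
g(24) = g(23) + g(22) = 28657 + 17711 = 46368
g(25) = g(24) + g(23) = 46368 + 28657 = 75025

75025


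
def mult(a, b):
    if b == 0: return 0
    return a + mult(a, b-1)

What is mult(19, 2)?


mult(19, 2) = 19 + mult(19, 1)
mult(19, 1) = 19 + mult(19, 0)
mult(19, 0) = 0  (base case)
Total: 19 + 19 + 0 = 38

38


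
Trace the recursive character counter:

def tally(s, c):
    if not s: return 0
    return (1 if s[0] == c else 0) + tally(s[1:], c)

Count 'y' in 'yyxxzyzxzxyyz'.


s[0]='y' == 'y' -> 1
s[0]='y' == 'y' -> 1
s[0]='x' != 'y' -> 0
s[0]='x' != 'y' -> 0
s[0]='z' != 'y' -> 0
s[0]='y' == 'y' -> 1
s[0]='z' != 'y' -> 0
s[0]='x' != 'y' -> 0
s[0]='z' != 'y' -> 0
s[0]='x' != 'y' -> 0
s[0]='y' == 'y' -> 1
s[0]='y' == 'y' -> 1
s[0]='z' != 'y' -> 0
Sum: 1 + 1 + 0 + 0 + 0 + 1 + 0 + 0 + 0 + 0 + 1 + 1 + 0 = 5

5


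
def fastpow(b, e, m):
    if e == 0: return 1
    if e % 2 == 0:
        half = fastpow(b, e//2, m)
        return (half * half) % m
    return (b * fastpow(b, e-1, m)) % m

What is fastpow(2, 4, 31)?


fastpow(2, 4, 31): e is even, compute fastpow(2, 2, 31)
  fastpow(2, 2, 31): e is even, compute fastpow(2, 1, 31)
    fastpow(2, 1, 31): e is odd, compute fastpow(2, 0, 31)
      fastpow(2, 0, 31) = 1
    (2 * 1) % 31 = 2
  half=2, (2*2) % 31 = 4
half=4, (4*4) % 31 = 16

16


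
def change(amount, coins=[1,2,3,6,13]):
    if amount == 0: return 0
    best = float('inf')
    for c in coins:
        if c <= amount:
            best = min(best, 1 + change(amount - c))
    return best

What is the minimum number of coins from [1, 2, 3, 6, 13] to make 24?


Building up with DP:
change(0) = 0
change(1) = min(1+change(0)=1+0=1) = 1
change(2) = min(1+change(1)=1+1=2, 1+change(0)=1+0=1) = 1
change(3) = min(1+change(2)=1+1=2, 1+change(1)=1+1=2, 1+change(0)=1+0=1) = 1
change(4) = min(1+change(3)=1+1=2, 1+change(2)=1+1=2, 1+change(1)=1+1=2) = 2
change(5) = min(1+change(4)=1+2=3, 1+change(3)=1+1=2, 1+change(2)=1+1=2) = 2
change(6) = min(1+change(5)=1+2=3, 1+change(4)=1+2=3, 1+change(3)=1+1=2, 1+change(0)=1+0=1) = 1
change(7) = min(1+change(6)=1+1=2, 1+change(5)=1+2=3, 1+change(4)=1+2=3, 1+change(1)=1+1=2) = 2
change(8) = min(1+change(7)=1+2=3, 1+change(6)=1+1=2, 1+change(5)=1+2=3, 1+change(2)=1+1=2) = 2
change(9) = min(1+change(8)=1+2=3, 1+change(7)=1+2=3, 1+change(6)=1+1=2, 1+change(3)=1+1=2) = 2
change(10) = min(1+change(9)=1+2=3, 1+change(8)=1+2=3, 1+change(7)=1+2=3, 1+change(4)=1+2=3) = 3
change(11) = min(1+change(10)=1+3=4, 1+change(9)=1+2=3, 1+change(8)=1+2=3, 1+change(5)=1+2=3) = 3
change(12) = min(1+change(11)=1+3=4, 1+change(10)=1+3=4, 1+change(9)=1+2=3, 1+change(6)=1+1=2) = 2
change(13) = min(1+change(12)=1+2=3, 1+change(11)=1+3=4, 1+change(10)=1+3=4, 1+change(7)=1+2=3, 1+change(0)=1+0=1) = 1
change(14) = min(1+change(13)=1+1=2, 1+change(12)=1+2=3, 1+change(11)=1+3=4, 1+change(8)=1+2=3, 1+change(1)=1+1=2) = 2
change(15) = min(1+change(14)=1+2=3, 1+change(13)=1+1=2, 1+change(12)=1+2=3, 1+change(9)=1+2=3, 1+change(2)=1+1=2) = 2
change(16) = min(1+change(15)=1+2=3, 1+change(14)=1+2=3, 1+change(13)=1+1=2, 1+change(10)=1+3=4, 1+change(3)=1+1=2) = 2
change(17) = min(1+change(16)=1+2=3, 1+change(15)=1+2=3, 1+change(14)=1+2=3, 1+change(11)=1+3=4, 1+change(4)=1+2=3) = 3
change(18) = min(1+change(17)=1+3=4, 1+change(16)=1+2=3, 1+change(15)=1+2=3, 1+change(12)=1+2=3, 1+change(5)=1+2=3) = 3
change(19) = min(1+change(18)=1+3=4, 1+change(17)=1+3=4, 1+change(16)=1+2=3, 1+change(13)=1+1=2, 1+change(6)=1+1=2) = 2
change(20) = min(1+change(19)=1+2=3, 1+change(18)=1+3=4, 1+change(17)=1+3=4, 1+change(14)=1+2=3, 1+change(7)=1+2=3) = 3
change(21) = min(1+change(20)=1+3=4, 1+change(19)=1+2=3, 1+change(18)=1+3=4, 1+change(15)=1+2=3, 1+change(8)=1+2=3) = 3
change(22) = min(1+change(21)=1+3=4, 1+change(20)=1+3=4, 1+change(19)=1+2=3, 1+change(16)=1+2=3, 1+change(9)=1+2=3) = 3
change(23) = min(1+change(22)=1+3=4, 1+change(21)=1+3=4, 1+change(20)=1+3=4, 1+change(17)=1+3=4, 1+change(10)=1+3=4) = 4
change(24) = min(1+change(23)=1+4=5, 1+change(22)=1+3=4, 1+change(21)=1+3=4, 1+change(18)=1+3=4, 1+change(11)=1+3=4) = 4

4


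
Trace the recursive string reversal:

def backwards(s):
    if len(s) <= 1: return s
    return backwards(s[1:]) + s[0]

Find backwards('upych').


backwards('upych') = backwards('pych') + 'u'
backwards('pych') = backwards('ych') + 'p'
backwards('ych') = backwards('ch') + 'y'
backwards('ch') = backwards('h') + 'c'
backwards('h') = 'h'  (base case)
Concatenating: 'h' + 'c' + 'y' + 'p' + 'u' = 'hcypu'

hcypu


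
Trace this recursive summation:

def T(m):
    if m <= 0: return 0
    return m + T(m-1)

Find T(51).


T(51)
= 51 + 50 + 49 + 48 + 47 + 46 + 45 + 44 + 43 + 42 + 41 + 40 + 39 + 38 + 37 + 36 + 35 + 34 + 33 + 32 + 31 + 30 + 29 + 28 + 27 + 26 + 25 + 24 + 23 + 22 + 21 + 20 + 19 + 18 + 17 + 16 + 15 + 14 + 13 + 12 + 11 + 10 + 9 + 8 + 7 + 6 + 5 + 4 + 3 + 2 + 1 + T(0)
= 51 + 50 + 49 + 48 + 47 + 46 + 45 + 44 + 43 + 42 + 41 + 40 + 39 + 38 + 37 + 36 + 35 + 34 + 33 + 32 + 31 + 30 + 29 + 28 + 27 + 26 + 25 + 24 + 23 + 22 + 21 + 20 + 19 + 18 + 17 + 16 + 15 + 14 + 13 + 12 + 11 + 10 + 9 + 8 + 7 + 6 + 5 + 4 + 3 + 2 + 1 + 0
= 1326

1326


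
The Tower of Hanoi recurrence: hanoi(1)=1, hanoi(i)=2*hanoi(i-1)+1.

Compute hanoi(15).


hanoi(15) = 2 * hanoi(14) + 1
hanoi(14) = 2 * hanoi(13) + 1
hanoi(13) = 2 * hanoi(12) + 1
hanoi(12) = 2 * hanoi(11) + 1
hanoi(11) = 2 * hanoi(10) + 1
hanoi(10) = 2 * hanoi(9) + 1
hanoi(9) = 2 * hanoi(8) + 1
hanoi(8) = 2 * hanoi(7) + 1
hanoi(7) = 2 * hanoi(6) + 1
hanoi(6) = 2 * hanoi(5) + 1
hanoi(5) = 2 * hanoi(4) + 1
hanoi(4) = 2 * hanoi(3) + 1
hanoi(3) = 2 * hanoi(2) + 1
hanoi(2) = 2 * hanoi(1) + 1
hanoi(1) = 1  (base case)
hanoi(2) = 2 * 1 + 1 = 3
hanoi(3) = 2 * 3 + 1 = 7
hanoi(4) = 2 * 7 + 1 = 15
hanoi(5) = 2 * 15 + 1 = 31
hanoi(6) = 2 * 31 + 1 = 63
hanoi(7) = 2 * 63 + 1 = 127
hanoi(8) = 2 * 127 + 1 = 255
hanoi(9) = 2 * 255 + 1 = 511
hanoi(10) = 2 * 511 + 1 = 1023
hanoi(11) = 2 * 1023 + 1 = 2047
hanoi(12) = 2 * 2047 + 1 = 4095
hanoi(13) = 2 * 4095 + 1 = 8191
hanoi(14) = 2 * 8191 + 1 = 16383
hanoi(15) = 2 * 16383 + 1 = 32767

32767


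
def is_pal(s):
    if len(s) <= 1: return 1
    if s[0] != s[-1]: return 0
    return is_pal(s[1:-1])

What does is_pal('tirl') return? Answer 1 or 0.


is_pal('tirl'): s[0]='t' != s[-1]='l' -> return 0
Result: 0 (not a palindrome)

0


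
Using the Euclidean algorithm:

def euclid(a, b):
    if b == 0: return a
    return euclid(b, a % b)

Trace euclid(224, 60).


euclid(224, 60) = euclid(60, 44)
euclid(60, 44) = euclid(44, 16)
euclid(44, 16) = euclid(16, 12)
euclid(16, 12) = euclid(12, 4)
euclid(12, 4) = euclid(4, 0)
euclid(4, 0) = 4  (base case)

4


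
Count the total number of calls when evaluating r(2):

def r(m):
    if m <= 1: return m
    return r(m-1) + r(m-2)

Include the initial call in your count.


Let C(n) = total calls for r(n)
C(0) = 1, C(1) = 1
C(2) = 1 + C(1) + C(0) = 1 + 1 + 1 = 3

3


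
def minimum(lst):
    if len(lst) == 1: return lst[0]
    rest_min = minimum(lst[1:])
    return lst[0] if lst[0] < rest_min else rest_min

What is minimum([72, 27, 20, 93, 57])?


minimum([72, 27, 20, 93, 57]): compare 72 with minimum([27, 20, 93, 57])
minimum([27, 20, 93, 57]): compare 27 with minimum([20, 93, 57])
minimum([20, 93, 57]): compare 20 with minimum([93, 57])
minimum([93, 57]): compare 93 with minimum([57])
minimum([57]) = 57  (base case)
Compare 93 with 57 -> 57
Compare 20 with 57 -> 20
Compare 27 with 20 -> 20
Compare 72 with 20 -> 20

20


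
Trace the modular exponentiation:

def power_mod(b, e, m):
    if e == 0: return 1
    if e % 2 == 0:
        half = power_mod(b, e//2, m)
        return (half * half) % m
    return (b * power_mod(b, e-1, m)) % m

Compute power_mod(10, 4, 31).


power_mod(10, 4, 31): e is even, compute power_mod(10, 2, 31)
  power_mod(10, 2, 31): e is even, compute power_mod(10, 1, 31)
    power_mod(10, 1, 31): e is odd, compute power_mod(10, 0, 31)
      power_mod(10, 0, 31) = 1
    (10 * 1) % 31 = 10
  half=10, (10*10) % 31 = 7
half=7, (7*7) % 31 = 18

18


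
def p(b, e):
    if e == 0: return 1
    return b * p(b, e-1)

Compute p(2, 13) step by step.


p(2, 13)
= 2 * p(2, 12)
= 2 * 2 * p(2, 11)
= 2 * 2 * 2 * p(2, 10)
= 2 * 2 * 2 * 2 * p(2, 9)
= 2 * 2 * 2 * 2 * 2 * p(2, 8)
= 2 * 2 * 2 * 2 * 2 * 2 * p(2, 7)
= 2 * 2 * 2 * 2 * 2 * 2 * 2 * p(2, 6)
= 2 * 2 * 2 * 2 * 2 * 2 * 2 * 2 * p(2, 5)
= 2 * 2 * 2 * 2 * 2 * 2 * 2 * 2 * 2 * p(2, 4)
= 2 * 2 * 2 * 2 * 2 * 2 * 2 * 2 * 2 * 2 * p(2, 3)
= 2 * 2 * 2 * 2 * 2 * 2 * 2 * 2 * 2 * 2 * 2 * p(2, 2)
= 2 * 2 * 2 * 2 * 2 * 2 * 2 * 2 * 2 * 2 * 2 * 2 * p(2, 1)
= 2 * 2 * 2 * 2 * 2 * 2 * 2 * 2 * 2 * 2 * 2 * 2 * 2 * p(2, 0)
= 2 * 2 * 2 * 2 * 2 * 2 * 2 * 2 * 2 * 2 * 2 * 2 * 2 * 1
= 8192

8192


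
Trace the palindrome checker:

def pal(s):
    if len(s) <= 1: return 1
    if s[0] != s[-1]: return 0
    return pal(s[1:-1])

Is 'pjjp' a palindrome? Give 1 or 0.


pal('pjjp'): s[0]='p' == s[-1]='p' -> check pal('jj')
pal('jj'): s[0]='j' == s[-1]='j' -> check pal('')
pal(''): len <= 1 -> return 1  (base case)
Result: 1 (palindrome)

1


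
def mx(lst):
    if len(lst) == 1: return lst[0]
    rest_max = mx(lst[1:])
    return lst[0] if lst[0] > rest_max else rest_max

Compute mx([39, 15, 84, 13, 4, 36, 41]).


mx([39, 15, 84, 13, 4, 36, 41]): compare 39 with mx([15, 84, 13, 4, 36, 41])
mx([15, 84, 13, 4, 36, 41]): compare 15 with mx([84, 13, 4, 36, 41])
mx([84, 13, 4, 36, 41]): compare 84 with mx([13, 4, 36, 41])
mx([13, 4, 36, 41]): compare 13 with mx([4, 36, 41])
mx([4, 36, 41]): compare 4 with mx([36, 41])
mx([36, 41]): compare 36 with mx([41])
mx([41]) = 41  (base case)
Compare 36 with 41 -> 41
Compare 4 with 41 -> 41
Compare 13 with 41 -> 41
Compare 84 with 41 -> 84
Compare 15 with 84 -> 84
Compare 39 with 84 -> 84

84


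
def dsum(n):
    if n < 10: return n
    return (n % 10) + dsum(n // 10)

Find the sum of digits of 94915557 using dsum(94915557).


dsum(94915557) = 7 + dsum(9491555)
dsum(9491555) = 5 + dsum(949155)
dsum(949155) = 5 + dsum(94915)
dsum(94915) = 5 + dsum(9491)
dsum(9491) = 1 + dsum(949)
dsum(949) = 9 + dsum(94)
dsum(94) = 4 + dsum(9)
dsum(9) = 9  (base case)
Total: 7 + 5 + 5 + 5 + 1 + 9 + 4 + 9 = 45

45


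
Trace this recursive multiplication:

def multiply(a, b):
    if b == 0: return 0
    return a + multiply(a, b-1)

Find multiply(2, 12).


multiply(2, 12) = 2 + multiply(2, 11)
multiply(2, 11) = 2 + multiply(2, 10)
multiply(2, 10) = 2 + multiply(2, 9)
multiply(2, 9) = 2 + multiply(2, 8)
multiply(2, 8) = 2 + multiply(2, 7)
multiply(2, 7) = 2 + multiply(2, 6)
multiply(2, 6) = 2 + multiply(2, 5)
multiply(2, 5) = 2 + multiply(2, 4)
multiply(2, 4) = 2 + multiply(2, 3)
multiply(2, 3) = 2 + multiply(2, 2)
multiply(2, 2) = 2 + multiply(2, 1)
multiply(2, 1) = 2 + multiply(2, 0)
multiply(2, 0) = 0  (base case)
Total: 2 + 2 + 2 + 2 + 2 + 2 + 2 + 2 + 2 + 2 + 2 + 2 + 0 = 24

24


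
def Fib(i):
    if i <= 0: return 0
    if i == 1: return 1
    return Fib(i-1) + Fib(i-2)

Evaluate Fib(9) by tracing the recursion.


Computing Fib(9) bottom-up:
Fib(0) = 0
Fib(1) = 1
Fib(2) = Fib(1) + Fib(0) = 1 + 0 = 1
Fib(3) = Fib(2) + Fib(1) = 1 + 1 = 2
Fib(4) = Fib(3) + Fib(2) = 2 + 1 = 3
Fib(5) = Fib(4) + Fib(3) = 3 + 2 = 5
Fib(6) = Fib(5) + Fib(4) = 5 + 3 = 8
Fib(7) = Fib(6) + Fib(5) = 8 + 5 = 13
Fib(8) = Fib(7) + Fib(6) = 13 + 8 = 21
Fib(9) = Fib(8) + Fib(7) = 21 + 13 = 34

34


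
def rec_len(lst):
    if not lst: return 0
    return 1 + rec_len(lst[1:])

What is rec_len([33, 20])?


rec_len([33, 20]) = 1 + rec_len([20])
rec_len([20]) = 1 + rec_len([])
rec_len([]) = 0  (base case)
Unwinding: 1 + 1 + 0 = 2

2


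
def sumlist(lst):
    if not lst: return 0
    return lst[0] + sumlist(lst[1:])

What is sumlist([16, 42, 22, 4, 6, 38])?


sumlist([16, 42, 22, 4, 6, 38]) = 16 + sumlist([42, 22, 4, 6, 38])
sumlist([42, 22, 4, 6, 38]) = 42 + sumlist([22, 4, 6, 38])
sumlist([22, 4, 6, 38]) = 22 + sumlist([4, 6, 38])
sumlist([4, 6, 38]) = 4 + sumlist([6, 38])
sumlist([6, 38]) = 6 + sumlist([38])
sumlist([38]) = 38 + sumlist([])
sumlist([]) = 0  (base case)
Total: 16 + 42 + 22 + 4 + 6 + 38 + 0 = 128

128


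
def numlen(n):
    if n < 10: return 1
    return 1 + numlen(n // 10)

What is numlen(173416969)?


numlen(173416969) = 1 + numlen(17341696)
numlen(17341696) = 1 + numlen(1734169)
numlen(1734169) = 1 + numlen(173416)
numlen(173416) = 1 + numlen(17341)
numlen(17341) = 1 + numlen(1734)
numlen(1734) = 1 + numlen(173)
numlen(173) = 1 + numlen(17)
numlen(17) = 1 + numlen(1)
numlen(1) = 1  (base case: 1 < 10)
Unwinding: 1 + 1 + 1 + 1 + 1 + 1 + 1 + 1 + 1 = 9

9


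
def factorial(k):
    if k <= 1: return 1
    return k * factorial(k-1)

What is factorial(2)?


factorial(2)
= 2 * factorial(1)
= 2 * 1
= 2

2


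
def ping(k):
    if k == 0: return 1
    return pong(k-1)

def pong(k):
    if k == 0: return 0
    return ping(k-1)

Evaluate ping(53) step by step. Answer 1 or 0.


ping(53) = pong(52)
pong(52) = ping(51)
ping(51) = pong(50)
pong(50) = ping(49)
ping(49) = pong(48)
pong(48) = ping(47)
ping(47) = pong(46)
pong(46) = ping(45)
ping(45) = pong(44)
pong(44) = ping(43)
ping(43) = pong(42)
pong(42) = ping(41)
ping(41) = pong(40)
pong(40) = ping(39)
ping(39) = pong(38)
pong(38) = ping(37)
ping(37) = pong(36)
pong(36) = ping(35)
ping(35) = pong(34)
pong(34) = ping(33)
ping(33) = pong(32)
pong(32) = ping(31)
ping(31) = pong(30)
pong(30) = ping(29)
ping(29) = pong(28)
pong(28) = ping(27)
ping(27) = pong(26)
pong(26) = ping(25)
ping(25) = pong(24)
pong(24) = ping(23)
ping(23) = pong(22)
pong(22) = ping(21)
ping(21) = pong(20)
pong(20) = ping(19)
ping(19) = pong(18)
pong(18) = ping(17)
ping(17) = pong(16)
pong(16) = ping(15)
ping(15) = pong(14)
pong(14) = ping(13)
ping(13) = pong(12)
pong(12) = ping(11)
ping(11) = pong(10)
pong(10) = ping(9)
ping(9) = pong(8)
pong(8) = ping(7)
ping(7) = pong(6)
pong(6) = ping(5)
ping(5) = pong(4)
pong(4) = ping(3)
ping(3) = pong(2)
pong(2) = ping(1)
ping(1) = pong(0)
pong(0) = 0  (base case)
Result: 0

0


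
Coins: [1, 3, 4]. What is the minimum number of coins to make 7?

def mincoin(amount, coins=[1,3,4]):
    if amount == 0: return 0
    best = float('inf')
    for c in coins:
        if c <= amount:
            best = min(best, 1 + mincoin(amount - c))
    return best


Building up with DP:
mincoin(0) = 0
mincoin(1) = min(1+mincoin(0)=1+0=1) = 1
mincoin(2) = min(1+mincoin(1)=1+1=2) = 2
mincoin(3) = min(1+mincoin(2)=1+2=3, 1+mincoin(0)=1+0=1) = 1
mincoin(4) = min(1+mincoin(3)=1+1=2, 1+mincoin(1)=1+1=2, 1+mincoin(0)=1+0=1) = 1
mincoin(5) = min(1+mincoin(4)=1+1=2, 1+mincoin(2)=1+2=3, 1+mincoin(1)=1+1=2) = 2
mincoin(6) = min(1+mincoin(5)=1+2=3, 1+mincoin(3)=1+1=2, 1+mincoin(2)=1+2=3) = 2
mincoin(7) = min(1+mincoin(6)=1+2=3, 1+mincoin(4)=1+1=2, 1+mincoin(3)=1+1=2) = 2

2


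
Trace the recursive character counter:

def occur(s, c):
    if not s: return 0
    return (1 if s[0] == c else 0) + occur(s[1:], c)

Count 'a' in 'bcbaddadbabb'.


s[0]='b' != 'a' -> 0
s[0]='c' != 'a' -> 0
s[0]='b' != 'a' -> 0
s[0]='a' == 'a' -> 1
s[0]='d' != 'a' -> 0
s[0]='d' != 'a' -> 0
s[0]='a' == 'a' -> 1
s[0]='d' != 'a' -> 0
s[0]='b' != 'a' -> 0
s[0]='a' == 'a' -> 1
s[0]='b' != 'a' -> 0
s[0]='b' != 'a' -> 0
Sum: 0 + 0 + 0 + 1 + 0 + 0 + 1 + 0 + 0 + 1 + 0 + 0 = 3

3


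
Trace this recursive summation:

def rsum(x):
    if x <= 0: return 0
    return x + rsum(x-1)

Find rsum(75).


rsum(75)
= 75 + 74 + 73 + 72 + 71 + 70 + 69 + 68 + 67 + 66 + 65 + 64 + 63 + 62 + 61 + 60 + 59 + 58 + 57 + 56 + 55 + 54 + 53 + 52 + 51 + 50 + 49 + 48 + 47 + 46 + 45 + 44 + 43 + 42 + 41 + 40 + 39 + 38 + 37 + 36 + 35 + 34 + 33 + 32 + 31 + 30 + 29 + 28 + 27 + 26 + 25 + 24 + 23 + 22 + 21 + 20 + 19 + 18 + 17 + 16 + 15 + 14 + 13 + 12 + 11 + 10 + 9 + 8 + 7 + 6 + 5 + 4 + 3 + 2 + 1 + rsum(0)
= 75 + 74 + 73 + 72 + 71 + 70 + 69 + 68 + 67 + 66 + 65 + 64 + 63 + 62 + 61 + 60 + 59 + 58 + 57 + 56 + 55 + 54 + 53 + 52 + 51 + 50 + 49 + 48 + 47 + 46 + 45 + 44 + 43 + 42 + 41 + 40 + 39 + 38 + 37 + 36 + 35 + 34 + 33 + 32 + 31 + 30 + 29 + 28 + 27 + 26 + 25 + 24 + 23 + 22 + 21 + 20 + 19 + 18 + 17 + 16 + 15 + 14 + 13 + 12 + 11 + 10 + 9 + 8 + 7 + 6 + 5 + 4 + 3 + 2 + 1 + 0
= 2850

2850


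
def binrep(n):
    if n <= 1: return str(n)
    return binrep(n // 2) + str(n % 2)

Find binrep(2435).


binrep(2435) = binrep(1217) + '1'
binrep(1217) = binrep(608) + '1'
binrep(608) = binrep(304) + '0'
binrep(304) = binrep(152) + '0'
binrep(152) = binrep(76) + '0'
binrep(76) = binrep(38) + '0'
binrep(38) = binrep(19) + '0'
binrep(19) = binrep(9) + '1'
binrep(9) = binrep(4) + '1'
binrep(4) = binrep(2) + '0'
binrep(2) = binrep(1) + '0'
binrep(1) = '1'  (base case)
Concatenating: '1' + '0' + '0' + '1' + '1' + '0' + '0' + '0' + '0' + '0' + '1' + '1' = '100110000011'

100110000011


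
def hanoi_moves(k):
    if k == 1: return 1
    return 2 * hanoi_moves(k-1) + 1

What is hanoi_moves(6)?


hanoi_moves(6) = 2 * hanoi_moves(5) + 1
hanoi_moves(5) = 2 * hanoi_moves(4) + 1
hanoi_moves(4) = 2 * hanoi_moves(3) + 1
hanoi_moves(3) = 2 * hanoi_moves(2) + 1
hanoi_moves(2) = 2 * hanoi_moves(1) + 1
hanoi_moves(1) = 1  (base case)
hanoi_moves(2) = 2 * 1 + 1 = 3
hanoi_moves(3) = 2 * 3 + 1 = 7
hanoi_moves(4) = 2 * 7 + 1 = 15
hanoi_moves(5) = 2 * 15 + 1 = 31
hanoi_moves(6) = 2 * 31 + 1 = 63

63


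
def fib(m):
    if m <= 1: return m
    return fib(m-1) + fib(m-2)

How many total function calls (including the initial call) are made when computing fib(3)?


Let C(n) = total calls for fib(n)
C(0) = 1, C(1) = 1
C(2) = 1 + C(1) + C(0) = 1 + 1 + 1 = 3
C(3) = 1 + C(2) + C(1) = 1 + 3 + 1 = 5

5


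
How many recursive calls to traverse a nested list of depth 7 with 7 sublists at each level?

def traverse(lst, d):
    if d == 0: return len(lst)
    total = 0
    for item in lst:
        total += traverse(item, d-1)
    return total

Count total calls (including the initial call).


At depth 0 (root): 1 call
At depth 1: each of 1 parents calls traverse on 7 children = 7 calls
At depth 2: each of 7 parents calls traverse on 7 children = 49 calls
At depth 3: each of 49 parents calls traverse on 7 children = 343 calls
At depth 4: each of 343 parents calls traverse on 7 children = 2401 calls
At depth 5: each of 2401 parents calls traverse on 7 children = 16807 calls
At depth 6: each of 16807 parents calls traverse on 7 children = 117649 calls
At depth 7: each of 117649 parents calls traverse on 7 children = 823543 calls
Total: 1 + 7 + 49 + 343 + 2401 + 16807 + 117649 + 823543 = 960800

960800


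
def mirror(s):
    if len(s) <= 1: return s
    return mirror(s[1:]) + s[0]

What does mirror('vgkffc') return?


mirror('vgkffc') = mirror('gkffc') + 'v'
mirror('gkffc') = mirror('kffc') + 'g'
mirror('kffc') = mirror('ffc') + 'k'
mirror('ffc') = mirror('fc') + 'f'
mirror('fc') = mirror('c') + 'f'
mirror('c') = 'c'  (base case)
Concatenating: 'c' + 'f' + 'f' + 'k' + 'g' + 'v' = 'cffkgv'

cffkgv


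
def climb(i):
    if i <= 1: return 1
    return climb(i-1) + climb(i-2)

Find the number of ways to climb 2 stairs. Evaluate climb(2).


Building up from base cases:
climb(0) = 1
climb(1) = 1
climb(2) = climb(1) + climb(0) = 1 + 1 = 2

2


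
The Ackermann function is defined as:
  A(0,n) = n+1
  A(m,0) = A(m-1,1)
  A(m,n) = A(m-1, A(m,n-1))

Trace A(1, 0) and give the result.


A(1, 0) = A(0, 1)
  A(0, 1) = 2
Result: A(1, 0) = 2

2


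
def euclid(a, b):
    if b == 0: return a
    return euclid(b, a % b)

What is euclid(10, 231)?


euclid(10, 231) = euclid(231, 10)
euclid(231, 10) = euclid(10, 1)
euclid(10, 1) = euclid(1, 0)
euclid(1, 0) = 1  (base case)

1


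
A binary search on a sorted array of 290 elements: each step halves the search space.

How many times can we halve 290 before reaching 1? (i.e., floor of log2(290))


290 / 2 = 145
145 / 2 = 72
72 / 2 = 36
36 / 2 = 18
18 / 2 = 9
9 / 2 = 4
4 / 2 = 2
2 / 2 = 1
Reached 1 after 8 halvings

8


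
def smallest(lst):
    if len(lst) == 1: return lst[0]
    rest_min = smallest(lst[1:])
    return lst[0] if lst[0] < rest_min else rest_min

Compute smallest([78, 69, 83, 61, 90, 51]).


smallest([78, 69, 83, 61, 90, 51]): compare 78 with smallest([69, 83, 61, 90, 51])
smallest([69, 83, 61, 90, 51]): compare 69 with smallest([83, 61, 90, 51])
smallest([83, 61, 90, 51]): compare 83 with smallest([61, 90, 51])
smallest([61, 90, 51]): compare 61 with smallest([90, 51])
smallest([90, 51]): compare 90 with smallest([51])
smallest([51]) = 51  (base case)
Compare 90 with 51 -> 51
Compare 61 with 51 -> 51
Compare 83 with 51 -> 51
Compare 69 with 51 -> 51
Compare 78 with 51 -> 51

51


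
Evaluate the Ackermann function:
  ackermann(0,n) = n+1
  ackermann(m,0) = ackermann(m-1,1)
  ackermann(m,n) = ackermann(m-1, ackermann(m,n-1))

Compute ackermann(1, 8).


ackermann(1, 8) = ackermann(0, ackermann(1, 7))
  ackermann(1, 7) = ackermann(0, ackermann(1, 6))
    ackermann(1, 6) = ackermann(0, ackermann(1, 5))
      ackermann(1, 5) = ackermann(0, ackermann(1, 4))
        ackermann(1, 4) = ackermann(0, ackermann(1, 3))
          ackermann(1, 3) = ackermann(0, ackermann(1, 2))
          ackermann(1, 2) = ackermann(0, ackermann(1, 1))
          ackermann(1, 1) = ackermann(0, ackermann(1, 0))
          ackermann(1, 0) = ackermann(0, 1)
          ackermann(0, 1) = 2
            = ackermann(0, 2)
          ackermann(0, 2) = 3
            = ackermann(0, 3)
          ackermann(0, 3) = 4
            = ackermann(0, 4)
          ackermann(0, 4) = 5
          = ackermann(0, 5)
          ackermann(0, 5) = 6
        = ackermann(0, 6)
        ackermann(0, 6) = 7
      = ackermann(0, 7)
      ackermann(0, 7) = 8
    = ackermann(0, 8)
    ackermann(0, 8) = 9
  = ackermann(0, 9)
... (trace truncated)
Result: ackermann(1, 8) = 10

10


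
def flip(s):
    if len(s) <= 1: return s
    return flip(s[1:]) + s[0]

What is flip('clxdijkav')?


flip('clxdijkav') = flip('lxdijkav') + 'c'
flip('lxdijkav') = flip('xdijkav') + 'l'
flip('xdijkav') = flip('dijkav') + 'x'
flip('dijkav') = flip('ijkav') + 'd'
flip('ijkav') = flip('jkav') + 'i'
flip('jkav') = flip('kav') + 'j'
flip('kav') = flip('av') + 'k'
flip('av') = flip('v') + 'a'
flip('v') = 'v'  (base case)
Concatenating: 'v' + 'a' + 'k' + 'j' + 'i' + 'd' + 'x' + 'l' + 'c' = 'vakjidxlc'

vakjidxlc
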